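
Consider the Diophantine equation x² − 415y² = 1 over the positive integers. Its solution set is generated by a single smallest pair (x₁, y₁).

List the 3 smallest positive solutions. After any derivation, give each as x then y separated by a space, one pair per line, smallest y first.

d=415: √d = [20; 2,1,2,4,6,…,1,2,40] (ℓ=16, even), read p_15/q_15
a_0=20:  p_0=20·1+0=20,  q_0=20·0+1=1
a_1=2:  p_1=2·20+1=41,  q_1=2·1+0=2
…
a_4=4:  p_4=4·163+61=713,  q_4=4·8+3=35
a_5=6:  p_5=6·713+163=4441,  q_5=6·35+8=218
a_6=1:  p_6=1·4441+713=5154,  q_6=1·218+35=253
a_7=1:  p_7=1·5154+4441=9595,  q_7=1·253+218=471
a_8=3:  p_8=3·9595+5154=33939,  q_8=3·471+253=1666
a_9=1:  p_9=1·33939+9595=43534,  q_9=1·1666+471=2137
…
a_11=6:  p_11=6·77473+43534=508372,  q_11=6·3803+2137=24955
a_12=4:  p_12=4·508372+77473=2110961,  q_12=4·24955+3803=103623
…
a_14=1:  p_14=1·4730294+2110961=6841255,  q_14=1·232201+103623=335824
a_15=2:  p_15=2·6841255+4730294=18412804,  q_15=2·335824+232201=903849
fundamental: x₁=18412804, y₁=903849  (since 339031351142416 − 415·816943014801 = 1)
(x_2, y_2) = (18412804·18412804 + 415·903849·903849, 18412804·903849 + 903849·18412804) = (678062702284831, 33284788965192)
(x_3, y_3) = (18412804·678062702284831 + 415·903849·33284788965192, 18412804·33284788965192 + 903849·678062702284831) = (24970071273761872339444, 1225732590794885332887)

18412804 903849
678062702284831 33284788965192
24970071273761872339444 1225732590794885332887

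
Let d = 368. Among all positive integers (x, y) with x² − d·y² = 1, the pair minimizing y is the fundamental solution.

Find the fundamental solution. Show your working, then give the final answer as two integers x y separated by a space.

1151 60

d=368: √d = [19; 5,2,5,38] (ℓ=4, even), read p_3/q_3
step 0: (19, 1)  from 19·(1,0) + (0,1)
step 1: (96, 5)  from 5·(19,1) + (1,0)
step 2: (211, 11)  from 2·(96,5) + (19,1)
step 3: (1151, 60)  from 5·(211,11) + (96,5)
→ (1151, 60).  Check: 1151²=1324801, 368·60²=1324800, difference 1.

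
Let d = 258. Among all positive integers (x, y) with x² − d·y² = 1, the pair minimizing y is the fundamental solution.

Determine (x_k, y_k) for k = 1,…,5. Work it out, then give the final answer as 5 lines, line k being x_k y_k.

d=258: √d = [16; 16,32] (ℓ=2, even), read p_1/q_1
i=0: a=16 ⇒ p=16, q=1
i=1: a=16 ⇒ p=257, q=16
(x₁, y₁) = (257, 16);  257² − 258·16² = 1 ✓
n=2: (257,16)∘(257,16) = (257·257+258·16·16, 257·16+16·257) = (132097,8224)
n=3: (132097,8224)∘(257,16) = (257·132097+258·16·8224, 257·8224+16·132097) = (67897601,4227120)
n=4: (67897601,4227120)∘(257,16) = (257·67897601+258·16·4227120, 257·4227120+16·67897601) = (34899234817,2172731456)
n=5: (34899234817,2172731456)∘(257,16) = (257·34899234817+258·16·2172731456, 257·2172731456+16·34899234817) = (17938138798337,1116779741264)

257 16
132097 8224
67897601 4227120
34899234817 2172731456
17938138798337 1116779741264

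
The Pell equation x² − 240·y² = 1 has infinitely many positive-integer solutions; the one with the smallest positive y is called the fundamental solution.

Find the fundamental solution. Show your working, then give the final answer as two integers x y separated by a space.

31 2

√240 = [15; 2,30, …], period ℓ=2 (even) → k=1
a_0=15:  p_0=15·1+0=15,  q_0=15·0+1=1
a_1=2:  p_1=2·15+1=31,  q_1=2·1+0=2
fundamental: x₁=31, y₁=2  (since 961 − 240·4 = 1)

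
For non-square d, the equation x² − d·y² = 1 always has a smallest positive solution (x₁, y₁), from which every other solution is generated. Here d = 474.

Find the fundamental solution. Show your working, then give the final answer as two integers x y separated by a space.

√474 → a₀=21, period (1,3,2,1,1,…,3,1,42); ℓ=14 even so k=13
k=0  a_k=21  p_k/q_k = 21/1
k=1  a_k=1  p_k/q_k = 22/1
…
k=4  a_k=1  p_k/q_k = 283/13
k=5  a_k=1  p_k/q_k = 479/22
k=6  a_k=1  p_k/q_k = 762/35
…
k=8  a_k=1  p_k/q_k = 5813/267
k=9  a_k=1  p_k/q_k = 10864/499
…
k=12  a_k=3  p_k/q_k = 149331/6859
k=13  a_k=1  p_k/q_k = 193549/8890
→ (193549, 8890).  Check: 193549²=37461215401, 474·8890²=37461215400, difference 1.

193549 8890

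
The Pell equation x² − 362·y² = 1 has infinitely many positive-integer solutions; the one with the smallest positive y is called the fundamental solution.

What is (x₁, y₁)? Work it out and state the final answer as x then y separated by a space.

d=362: √d = [19; 38] (ℓ=1, odd), read p_1/q_1
step 0: (19, 1)  from 19·(1,0) + (0,1)
step 1: (723, 38)  from 38·(19,1) + (1,0)
fundamental: x₁=723, y₁=38  (since 522729 − 362·1444 = 1)

723 38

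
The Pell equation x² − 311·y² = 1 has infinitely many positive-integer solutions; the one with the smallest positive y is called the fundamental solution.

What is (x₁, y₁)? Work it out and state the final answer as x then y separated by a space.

16883880 957397

[17; 1,1,1,2,1,…,1,1,34] for √311; ℓ=16 ⇒ convergent index 15
i=0: a=17 ⇒ p=17, q=1
…
i=3: a=1 ⇒ p=53, q=3
i=4: a=2 ⇒ p=141, q=8
…
i=9: a=3 ⇒ p=217583, q=12338
…
i=14: a=1 ⇒ p=10724507, q=608131
i=15: a=1 ⇒ p=16883880, q=957397
→ (16883880, 957397).  Check: 16883880²=285065403854400, 311·957397²=285065403854399, difference 1.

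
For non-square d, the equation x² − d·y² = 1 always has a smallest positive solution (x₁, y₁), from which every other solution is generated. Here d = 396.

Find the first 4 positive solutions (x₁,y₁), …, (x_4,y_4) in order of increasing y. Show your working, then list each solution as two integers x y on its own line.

199 10
79201 3980
31521799 1584030
12545596801 630439960

[19; 1,8,1,38] for √396; ℓ=4 ⇒ convergent index 3
step 0: (19, 1)  from 19·(1,0) + (0,1)
step 1: (20, 1)  from 1·(19,1) + (1,0)
step 2: (179, 9)  from 8·(20,1) + (19,1)
step 3: (199, 10)  from 1·(179,9) + (20,1)
(x₁, y₁) = (199, 10);  199² − 396·10² = 1 ✓
n=2: (199,10)∘(199,10) = (199·199+396·10·10, 199·10+10·199) = (79201,3980)
n=3: (79201,3980)∘(199,10) = (199·79201+396·10·3980, 199·3980+10·79201) = (31521799,1584030)
n=4: (31521799,1584030)∘(199,10) = (199·31521799+396·10·1584030, 199·1584030+10·31521799) = (12545596801,630439960)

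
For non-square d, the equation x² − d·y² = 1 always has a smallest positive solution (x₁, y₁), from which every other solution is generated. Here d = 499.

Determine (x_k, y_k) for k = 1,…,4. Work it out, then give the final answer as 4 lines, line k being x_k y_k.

√499 → a₀=22, period (2,1,21,1,2,44); ℓ=6 even so k=5
a_0=22:  p_0=22·1+0=22,  q_0=22·0+1=1
…
a_4=1:  p_4=1·1452+67=1519,  q_4=1·65+3=68
a_5=2:  p_5=2·1519+1452=4490,  q_5=2·68+65=201
fundamental: x₁=4490, y₁=201  (since 20160100 − 499·40401 = 1)
(4490+201√499)^2 = 40320199 + 1804980√499
(4490+201√499)^3 = 362075382530 + 16208720199√499
(4490+201√499)^4 = 3251436894799201 + 145554305582040√499

4490 201
40320199 1804980
362075382530 16208720199
3251436894799201 145554305582040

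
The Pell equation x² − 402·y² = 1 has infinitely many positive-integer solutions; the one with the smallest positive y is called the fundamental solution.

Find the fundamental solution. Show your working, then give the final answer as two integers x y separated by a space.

√402 = [20; 20,40, …], period ℓ=2 (even) → k=1
a_0=20:  p_0=20·1+0=20,  q_0=20·0+1=1
a_1=20:  p_1=20·20+1=401,  q_1=20·1+0=20
(x₁, y₁) = (401, 20);  401² − 402·20² = 1 ✓

401 20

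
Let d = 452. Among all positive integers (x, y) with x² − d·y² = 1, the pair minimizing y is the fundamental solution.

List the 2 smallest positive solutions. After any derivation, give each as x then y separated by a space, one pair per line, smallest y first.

1204353 56648
2900932297217 136448377488

[21; 3,1,5,3,10,3,5,1,3,42] for √452; ℓ=10 ⇒ convergent index 9
i=0: a=21 ⇒ p=21, q=1
i=1: a=3 ⇒ p=64, q=3
i=2: a=1 ⇒ p=85, q=4
…
i=8: a=1 ⇒ p=313483, q=14745
i=9: a=3 ⇒ p=1204353, q=56648
fundamental: x₁=1204353, y₁=56648  (since 1450466148609 − 452·3208995904 = 1)
n=2: (1204353,56648)∘(1204353,56648) = (1204353·1204353+452·56648·56648, 1204353·56648+56648·1204353) = (2900932297217,136448377488)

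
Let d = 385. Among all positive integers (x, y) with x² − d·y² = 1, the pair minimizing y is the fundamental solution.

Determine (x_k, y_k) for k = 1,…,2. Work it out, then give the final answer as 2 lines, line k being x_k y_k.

95831 4884
18367161121 936077208

√385 = [19; 1,1,1,1,1,…,1,1,38, …], period ℓ=16 (even) → k=15
i=0: a=19 ⇒ p=19, q=1
i=1: a=1 ⇒ p=20, q=1
i=2: a=1 ⇒ p=39, q=2
i=3: a=1 ⇒ p=59, q=3
…
i=5: a=1 ⇒ p=157, q=8
…
i=14: a=1 ⇒ p=59551, q=3035
i=15: a=1 ⇒ p=95831, q=4884
(x₁, y₁) = (95831, 4884);  95831² − 385·4884² = 1 ✓
(x_2, y_2) = (95831·95831 + 385·4884·4884, 95831·4884 + 4884·95831) = (18367161121, 936077208)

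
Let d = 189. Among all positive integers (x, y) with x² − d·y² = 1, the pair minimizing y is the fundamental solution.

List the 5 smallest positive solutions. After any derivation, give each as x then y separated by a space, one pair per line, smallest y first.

[13; 1,2,1,26] for √189; ℓ=4 ⇒ convergent index 3
a_0=13:  p_0=13·1+0=13,  q_0=13·0+1=1
a_1=1:  p_1=1·13+1=14,  q_1=1·1+0=1
a_2=2:  p_2=2·14+13=41,  q_2=2·1+1=3
a_3=1:  p_3=1·41+14=55,  q_3=1·3+1=4
fundamental: x₁=55, y₁=4  (since 3025 − 189·16 = 1)
n=2: (55,4)∘(55,4) = (55·55+189·4·4, 55·4+4·55) = (6049,440)
n=3: (6049,440)∘(55,4) = (55·6049+189·4·440, 55·440+4·6049) = (665335,48396)
n=4: (665335,48396)∘(55,4) = (55·665335+189·4·48396, 55·48396+4·665335) = (73180801,5323120)
n=5: (73180801,5323120)∘(55,4) = (55·73180801+189·4·5323120, 55·5323120+4·73180801) = (8049222775,585494804)

55 4
6049 440
665335 48396
73180801 5323120
8049222775 585494804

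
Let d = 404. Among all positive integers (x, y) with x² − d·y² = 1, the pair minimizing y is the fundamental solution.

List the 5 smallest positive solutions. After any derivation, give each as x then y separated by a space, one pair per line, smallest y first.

201 10
80801 4020
32481801 1616030
13057603201 649640040
5249124005001 261153680050

d=404: √d = [20; 10,40] (ℓ=2, even), read p_1/q_1
step 0: (20, 1)  from 20·(1,0) + (0,1)
step 1: (201, 10)  from 10·(20,1) + (1,0)
(x₁, y₁) = (201, 10);  201² − 404·10² = 1 ✓
(x_2, y_2) = (201·201 + 404·10·10, 201·10 + 10·201) = (80801, 4020)
(x_3, y_3) = (201·80801 + 404·10·4020, 201·4020 + 10·80801) = (32481801, 1616030)
(x_4, y_4) = (201·32481801 + 404·10·1616030, 201·1616030 + 10·32481801) = (13057603201, 649640040)
(x_5, y_5) = (201·13057603201 + 404·10·649640040, 201·649640040 + 10·13057603201) = (5249124005001, 261153680050)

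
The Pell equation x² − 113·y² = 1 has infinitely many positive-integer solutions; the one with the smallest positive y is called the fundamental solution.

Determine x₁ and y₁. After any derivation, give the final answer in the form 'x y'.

1204353 113296

[10; 1,1,1,2,2,1,1,1,20] for √113; ℓ=9 ⇒ convergent index 17
step 0: (10, 1)  from 10·(1,0) + (0,1)
…
step 4: (85, 8)  from 2·(32,3) + (21,2)
step 5: (202, 19)  from 2·(85,8) + (32,3)
step 6: (287, 27)  from 1·(202,19) + (85,8)
…
step 8: (776, 73)  from 1·(489,46) + (287,27)
step 9: (16009, 1506)  from 20·(776,73) + (489,46)
step 10: (16785, 1579)  from 1·(16009,1506) + (776,73)
step 11: (32794, 3085)  from 1·(16785,1579) + (16009,1506)
step 12: (49579, 4664)  from 1·(32794,3085) + (16785,1579)
…
step 16: (758918, 71393)  from 1·(445435,41903) + (313483,29490)
step 17: (1204353, 113296)  from 1·(758918,71393) + (445435,41903)
→ (1204353, 113296).  Check: 1204353²=1450466148609, 113·113296²=1450466148608, difference 1.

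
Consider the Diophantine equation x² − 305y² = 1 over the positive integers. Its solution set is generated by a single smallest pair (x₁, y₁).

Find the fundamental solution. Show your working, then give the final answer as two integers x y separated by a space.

[17; 2,6,2,34] for √305; ℓ=4 ⇒ convergent index 3
k=0  a_k=17  p_k/q_k = 17/1
k=1  a_k=2  p_k/q_k = 35/2
k=2  a_k=6  p_k/q_k = 227/13
k=3  a_k=2  p_k/q_k = 489/28
fundamental: x₁=489, y₁=28  (since 239121 − 305·784 = 1)

489 28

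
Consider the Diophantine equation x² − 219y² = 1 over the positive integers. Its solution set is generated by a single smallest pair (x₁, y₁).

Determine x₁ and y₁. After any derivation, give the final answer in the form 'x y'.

74 5

√219 = [14; 1,3,1,28, …], period ℓ=4 (even) → k=3
i=0: a=14 ⇒ p=14, q=1
…
i=2: a=3 ⇒ p=59, q=4
i=3: a=1 ⇒ p=74, q=5
fundamental: x₁=74, y₁=5  (since 5476 − 219·25 = 1)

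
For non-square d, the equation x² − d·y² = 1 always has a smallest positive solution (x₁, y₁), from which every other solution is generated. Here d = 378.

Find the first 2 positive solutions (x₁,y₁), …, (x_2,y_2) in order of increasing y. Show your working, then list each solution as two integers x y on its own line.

8749 450
153090001 7874100

√378 → a₀=19, period (2,3,1,4,1,3,2,38); ℓ=8 even so k=7
i=0: a=19 ⇒ p=19, q=1
…
i=3: a=1 ⇒ p=175, q=9
…
i=6: a=3 ⇒ p=3869, q=199
i=7: a=2 ⇒ p=8749, q=450
fundamental: x₁=8749, y₁=450  (since 76545001 − 378·202500 = 1)
(x_2, y_2) = (8749·8749 + 378·450·450, 8749·450 + 450·8749) = (153090001, 7874100)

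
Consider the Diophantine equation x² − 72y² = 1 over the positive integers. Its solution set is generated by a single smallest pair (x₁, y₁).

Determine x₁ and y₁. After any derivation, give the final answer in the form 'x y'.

d=72: √d = [8; 2,16] (ℓ=2, even), read p_1/q_1
step 0: (8, 1)  from 8·(1,0) + (0,1)
step 1: (17, 2)  from 2·(8,1) + (1,0)
(x₁, y₁) = (17, 2);  17² − 72·2² = 1 ✓

17 2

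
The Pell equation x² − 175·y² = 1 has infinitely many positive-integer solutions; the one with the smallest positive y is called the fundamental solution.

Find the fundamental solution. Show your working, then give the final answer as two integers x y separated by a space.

2024 153

d=175: √d = [13; 4,2,1,2,4,26] (ℓ=6, even), read p_5/q_5
k=0  a_k=13  p_k/q_k = 13/1
k=1  a_k=4  p_k/q_k = 53/4
…
k=4  a_k=2  p_k/q_k = 463/35
k=5  a_k=4  p_k/q_k = 2024/153
fundamental: x₁=2024, y₁=153  (since 4096576 − 175·23409 = 1)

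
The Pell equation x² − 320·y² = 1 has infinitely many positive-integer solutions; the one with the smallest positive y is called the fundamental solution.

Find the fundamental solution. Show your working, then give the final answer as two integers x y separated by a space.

161 9

√320 = [17; 1,7,1,34, …], period ℓ=4 (even) → k=3
i=0: a=17 ⇒ p=17, q=1
i=1: a=1 ⇒ p=18, q=1
i=2: a=7 ⇒ p=143, q=8
i=3: a=1 ⇒ p=161, q=9
→ (161, 9).  Check: 161²=25921, 320·9²=25920, difference 1.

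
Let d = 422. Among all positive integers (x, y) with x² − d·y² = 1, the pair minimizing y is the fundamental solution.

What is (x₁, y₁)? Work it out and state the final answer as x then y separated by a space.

√422 → a₀=20, period (1,1,5,2,1,…,1,1,40); ℓ=14 even so k=13
step 0: (20, 1)  from 20·(1,0) + (0,1)
step 1: (21, 1)  from 1·(20,1) + (1,0)
…
step 5: (719, 35)  from 1·(493,24) + (226,11)
step 6: (2650, 129)  from 3·(719,35) + (493,24)
…
step 8: (163807, 7974)  from 3·(53719,2615) + (2650,129)
step 9: (217526, 10589)  from 1·(163807,7974) + (53719,2615)
step 10: (598859, 29152)  from 2·(217526,10589) + (163807,7974)
…
step 12: (3810680, 185501)  from 1·(3211821,156349) + (598859,29152)
step 13: (7022501, 341850)  from 1·(3810680,185501) + (3211821,156349)
(x₁, y₁) = (7022501, 341850);  7022501² − 422·341850² = 1 ✓

7022501 341850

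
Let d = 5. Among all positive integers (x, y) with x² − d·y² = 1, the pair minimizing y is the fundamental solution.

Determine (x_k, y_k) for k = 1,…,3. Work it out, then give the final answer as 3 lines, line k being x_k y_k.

9 4
161 72
2889 1292

[2; 4] for √5; ℓ=1 ⇒ convergent index 1
i=0: a=2 ⇒ p=2, q=1
i=1: a=4 ⇒ p=9, q=4
fundamental: x₁=9, y₁=4  (since 81 − 5·16 = 1)
(x_2, y_2) = (9·9 + 5·4·4, 9·4 + 4·9) = (161, 72)
(x_3, y_3) = (9·161 + 5·4·72, 9·72 + 4·161) = (2889, 1292)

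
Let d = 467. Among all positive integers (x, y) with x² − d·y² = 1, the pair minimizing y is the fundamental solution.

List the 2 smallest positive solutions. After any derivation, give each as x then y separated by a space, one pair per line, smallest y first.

1625626 75225
5285319783751 244575431700

[21; 1,1,1,1,3,…,1,1,42] for √467; ℓ=14 ⇒ convergent index 13
k=0  a_k=21  p_k/q_k = 21/1
…
k=3  a_k=1  p_k/q_k = 65/3
…
k=7  a_k=21  p_k/q_k = 27164/1257
k=8  a_k=3  p_k/q_k = 82767/3830
k=9  a_k=3  p_k/q_k = 275465/12747
k=10  a_k=1  p_k/q_k = 358232/16577
…
k=12  a_k=1  p_k/q_k = 991929/45901
k=13  a_k=1  p_k/q_k = 1625626/75225
→ (1625626, 75225).  Check: 1625626²=2642659891876, 467·75225²=2642659891875, difference 1.
(x_2, y_2) = (1625626·1625626 + 467·75225·75225, 1625626·75225 + 75225·1625626) = (5285319783751, 244575431700)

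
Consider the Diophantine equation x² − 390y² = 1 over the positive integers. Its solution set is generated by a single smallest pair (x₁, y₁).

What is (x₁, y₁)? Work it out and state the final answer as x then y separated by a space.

d=390: √d = [19; 1,2,1,38] (ℓ=4, even), read p_3/q_3
a_0=19:  p_0=19·1+0=19,  q_0=19·0+1=1
a_1=1:  p_1=1·19+1=20,  q_1=1·1+0=1
a_2=2:  p_2=2·20+19=59,  q_2=2·1+1=3
a_3=1:  p_3=1·59+20=79,  q_3=1·3+1=4
→ (79, 4).  Check: 79²=6241, 390·4²=6240, difference 1.

79 4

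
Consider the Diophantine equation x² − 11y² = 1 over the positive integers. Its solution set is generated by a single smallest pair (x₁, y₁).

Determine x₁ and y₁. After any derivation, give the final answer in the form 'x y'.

10 3

[3; 3,6] for √11; ℓ=2 ⇒ convergent index 1
step 0: (3, 1)  from 3·(1,0) + (0,1)
step 1: (10, 3)  from 3·(3,1) + (1,0)
fundamental: x₁=10, y₁=3  (since 100 − 11·9 = 1)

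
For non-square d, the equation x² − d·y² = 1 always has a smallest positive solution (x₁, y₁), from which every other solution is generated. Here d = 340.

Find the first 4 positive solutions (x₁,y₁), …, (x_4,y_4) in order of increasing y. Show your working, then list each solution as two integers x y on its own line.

√340 = [18; 2,3,1,1,1,…,3,2,36, …], period ℓ=14 (even) → k=13
k=0  a_k=18  p_k/q_k = 18/1
…
k=2  a_k=3  p_k/q_k = 129/7
k=3  a_k=1  p_k/q_k = 166/9
k=4  a_k=1  p_k/q_k = 295/16
k=5  a_k=1  p_k/q_k = 461/25
…
k=7  a_k=8  p_k/q_k = 6509/353
k=8  a_k=1  p_k/q_k = 7265/394
k=9  a_k=1  p_k/q_k = 13774/747
…
k=11  a_k=1  p_k/q_k = 34813/1888
k=12  a_k=3  p_k/q_k = 125478/6805
k=13  a_k=2  p_k/q_k = 285769/15498
(x₁, y₁) = (285769, 15498);  285769² − 340·15498² = 1 ✓
n=2: (285769,15498)∘(285769,15498) = (285769·285769+340·15498·15498, 285769·15498+15498·285769) = (163327842721,8857695924)
n=3: (163327842721,8857695924)∘(285769,15498) = (285769·163327842721+340·15498·8857695924, 285769·8857695924+15498·163327842721) = (93348068572789129,5062509812995614)
n=4: (93348068572789129,5062509812995614)∘(285769,15498) = (285769·93348068572789129+340·15498·5062509812995614, 285769·5062509812995614+15498·93348068572789129) = (53351968415791425367681,2893416733491029538408)

285769 15498
163327842721 8857695924
93348068572789129 5062509812995614
53351968415791425367681 2893416733491029538408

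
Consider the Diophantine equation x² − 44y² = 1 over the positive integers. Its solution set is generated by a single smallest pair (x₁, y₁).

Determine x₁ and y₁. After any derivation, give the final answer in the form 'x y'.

[6; 1,1,1,2,1,1,1,12] for √44; ℓ=8 ⇒ convergent index 7
step 0: (6, 1)  from 6·(1,0) + (0,1)
…
step 2: (13, 2)  from 1·(7,1) + (6,1)
step 3: (20, 3)  from 1·(13,2) + (7,1)
step 4: (53, 8)  from 2·(20,3) + (13,2)
step 5: (73, 11)  from 1·(53,8) + (20,3)
step 6: (126, 19)  from 1·(73,11) + (53,8)
step 7: (199, 30)  from 1·(126,19) + (73,11)
fundamental: x₁=199, y₁=30  (since 39601 − 44·900 = 1)

199 30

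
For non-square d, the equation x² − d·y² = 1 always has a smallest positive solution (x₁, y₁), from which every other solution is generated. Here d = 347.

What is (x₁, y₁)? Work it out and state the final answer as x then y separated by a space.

[18; 1,1,1,2,4,…,1,1,36] for √347; ℓ=14 ⇒ convergent index 13
k=0  a_k=18  p_k/q_k = 18/1
k=1  a_k=1  p_k/q_k = 19/1
…
k=4  a_k=2  p_k/q_k = 149/8
k=5  a_k=4  p_k/q_k = 652/35
…
k=7  a_k=17  p_k/q_k = 14269/766
k=8  a_k=1  p_k/q_k = 15070/809
k=9  a_k=4  p_k/q_k = 74549/4002
k=10  a_k=2  p_k/q_k = 164168/8813
…
k=12  a_k=1  p_k/q_k = 402885/21628
k=13  a_k=1  p_k/q_k = 641602/34443
→ (641602, 34443).  Check: 641602²=411653126404, 347·34443²=411653126403, difference 1.

641602 34443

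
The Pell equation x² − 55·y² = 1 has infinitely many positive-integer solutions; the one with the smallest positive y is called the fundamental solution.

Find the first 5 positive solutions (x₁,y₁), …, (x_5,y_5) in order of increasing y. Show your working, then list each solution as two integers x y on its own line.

89 12
15841 2136
2819609 380196
501874561 67672752
89330852249 12045369660

√55 = [7; 2,2,2,14, …], period ℓ=4 (even) → k=3
i=0: a=7 ⇒ p=7, q=1
…
i=2: a=2 ⇒ p=37, q=5
i=3: a=2 ⇒ p=89, q=12
→ (89, 12).  Check: 89²=7921, 55·12²=7920, difference 1.
n=2: (89,12)∘(89,12) = (89·89+55·12·12, 89·12+12·89) = (15841,2136)
n=3: (15841,2136)∘(89,12) = (89·15841+55·12·2136, 89·2136+12·15841) = (2819609,380196)
n=4: (2819609,380196)∘(89,12) = (89·2819609+55·12·380196, 89·380196+12·2819609) = (501874561,67672752)
n=5: (501874561,67672752)∘(89,12) = (89·501874561+55·12·67672752, 89·67672752+12·501874561) = (89330852249,12045369660)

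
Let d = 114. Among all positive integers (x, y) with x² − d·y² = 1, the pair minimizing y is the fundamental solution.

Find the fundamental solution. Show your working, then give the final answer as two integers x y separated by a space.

√114 = [10; 1,2,10,2,1,20, …], period ℓ=6 (even) → k=5
i=0: a=10 ⇒ p=10, q=1
i=1: a=1 ⇒ p=11, q=1
i=2: a=2 ⇒ p=32, q=3
i=3: a=10 ⇒ p=331, q=31
i=4: a=2 ⇒ p=694, q=65
i=5: a=1 ⇒ p=1025, q=96
(x₁, y₁) = (1025, 96);  1025² − 114·96² = 1 ✓

1025 96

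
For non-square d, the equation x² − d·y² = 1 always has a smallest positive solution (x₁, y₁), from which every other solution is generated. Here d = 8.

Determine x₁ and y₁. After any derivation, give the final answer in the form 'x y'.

[2; 1,4] for √8; ℓ=2 ⇒ convergent index 1
k=0  a_k=2  p_k/q_k = 2/1
k=1  a_k=1  p_k/q_k = 3/1
→ (3, 1).  Check: 3²=9, 8·1²=8, difference 1.

3 1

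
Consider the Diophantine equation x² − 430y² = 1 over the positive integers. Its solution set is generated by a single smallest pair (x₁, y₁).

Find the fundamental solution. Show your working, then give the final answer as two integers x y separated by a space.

√430 = [20; 1,2,1,3,1,…,2,1,40, …], period ℓ=14 (even) → k=13
a_0=20:  p_0=20·1+0=20,  q_0=20·0+1=1
…
a_3=1:  p_3=1·62+21=83,  q_3=1·3+1=4
a_4=3:  p_4=3·83+62=311,  q_4=3·4+3=15
…
a_6=6:  p_6=6·394+311=2675,  q_6=6·19+15=129
a_7=8:  p_7=8·2675+394=21794,  q_7=8·129+19=1051
a_8=6:  p_8=6·21794+2675=133439,  q_8=6·1051+129=6435
a_9=1:  p_9=1·133439+21794=155233,  q_9=1·6435+1051=7486
…
a_12=2:  p_12=2·754371+599138=2107880,  q_12=2·36379+28893=101651
a_13=1:  p_13=1·2107880+754371=2862251,  q_13=1·101651+36379=138030
(x₁, y₁) = (2862251, 138030);  2862251² − 430·138030² = 1 ✓

2862251 138030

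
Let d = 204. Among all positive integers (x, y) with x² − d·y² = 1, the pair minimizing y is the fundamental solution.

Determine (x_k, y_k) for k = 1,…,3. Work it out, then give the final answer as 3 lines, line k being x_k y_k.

4999 350
49980001 3499300
499700044999 34986001050

d=204: √d = [14; 3,1,1,6,1,1,3,28] (ℓ=8, even), read p_7/q_7
step 0: (14, 1)  from 14·(1,0) + (0,1)
step 1: (43, 3)  from 3·(14,1) + (1,0)
step 2: (57, 4)  from 1·(43,3) + (14,1)
step 3: (100, 7)  from 1·(57,4) + (43,3)
step 4: (657, 46)  from 6·(100,7) + (57,4)
step 5: (757, 53)  from 1·(657,46) + (100,7)
step 6: (1414, 99)  from 1·(757,53) + (657,46)
step 7: (4999, 350)  from 3·(1414,99) + (757,53)
→ (4999, 350).  Check: 4999²=24990001, 204·350²=24990000, difference 1.
k=2:  x_2 = 4999·4999+204·350·350 = 49980001,  y_2 = 4999·350+350·4999 = 3499300
k=3:  x_3 = 4999·49980001+204·350·3499300 = 499700044999,  y_3 = 4999·3499300+350·49980001 = 34986001050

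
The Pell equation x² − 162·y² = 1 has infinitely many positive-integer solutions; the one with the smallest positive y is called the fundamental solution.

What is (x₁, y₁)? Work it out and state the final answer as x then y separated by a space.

19601 1540

√162 → a₀=12, period (1,2,1,2,12,2,1,2,1,24); ℓ=10 even so k=9
i=0: a=12 ⇒ p=12, q=1
i=1: a=1 ⇒ p=13, q=1
i=2: a=2 ⇒ p=38, q=3
…
i=4: a=2 ⇒ p=140, q=11
…
i=6: a=2 ⇒ p=3602, q=283
…
i=8: a=2 ⇒ p=14268, q=1121
i=9: a=1 ⇒ p=19601, q=1540
→ (19601, 1540).  Check: 19601²=384199201, 162·1540²=384199200, difference 1.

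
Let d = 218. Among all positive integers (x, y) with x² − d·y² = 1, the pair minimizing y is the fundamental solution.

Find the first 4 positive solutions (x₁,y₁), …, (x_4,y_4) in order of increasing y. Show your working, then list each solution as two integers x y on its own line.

d=218: √d = [14; 1,3,3,1,28] (ℓ=5, odd), read p_9/q_9
i=0: a=14 ⇒ p=14, q=1
…
i=2: a=3 ⇒ p=59, q=4
i=3: a=3 ⇒ p=192, q=13
…
i=5: a=28 ⇒ p=7220, q=489
i=6: a=1 ⇒ p=7471, q=506
i=7: a=3 ⇒ p=29633, q=2007
i=8: a=3 ⇒ p=96370, q=6527
i=9: a=1 ⇒ p=126003, q=8534
fundamental: x₁=126003, y₁=8534  (since 15876756009 − 218·72829156 = 1)
n=2: (126003,8534)∘(126003,8534) = (126003·126003+218·8534·8534, 126003·8534+8534·126003) = (31753512017,2150619204)
n=3: (31753512017,2150619204)∘(126003,8534) = (126003·31753512017+218·8534·2150619204, 126003·2150619204+8534·31753512017) = (8002075549230099,541968943114690)
n=4: (8002075549230099,541968943114690)∘(126003,8534) = (126003·8002075549230099+218·8534·541968943114690, 126003·541968943114690+8534·8002075549230099) = (2016571050827526816577,136579425476409948936)

126003 8534
31753512017 2150619204
8002075549230099 541968943114690
2016571050827526816577 136579425476409948936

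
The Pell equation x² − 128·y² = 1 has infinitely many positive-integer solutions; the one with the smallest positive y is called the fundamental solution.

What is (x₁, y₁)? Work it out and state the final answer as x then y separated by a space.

577 51

√128 = [11; 3,5,3,22, …], period ℓ=4 (even) → k=3
k=0  a_k=11  p_k/q_k = 11/1
k=1  a_k=3  p_k/q_k = 34/3
k=2  a_k=5  p_k/q_k = 181/16
k=3  a_k=3  p_k/q_k = 577/51
→ (577, 51).  Check: 577²=332929, 128·51²=332928, difference 1.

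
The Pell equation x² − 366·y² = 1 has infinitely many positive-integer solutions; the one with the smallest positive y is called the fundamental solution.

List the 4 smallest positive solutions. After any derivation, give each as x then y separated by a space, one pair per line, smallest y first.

907925 47458
1648655611249 86176609300
2993711291685588725 156483795997357542
5436130649005627630680001 284151100961715516031400

√366 → a₀=19, period (7,1,1,1,2,12,2,1,1,1,7,38); ℓ=12 even so k=11
k=0  a_k=19  p_k/q_k = 19/1
k=1  a_k=7  p_k/q_k = 134/7
k=2  a_k=1  p_k/q_k = 153/8
k=3  a_k=1  p_k/q_k = 287/15
k=4  a_k=1  p_k/q_k = 440/23
k=5  a_k=2  p_k/q_k = 1167/61
k=6  a_k=12  p_k/q_k = 14444/755
…
k=8  a_k=1  p_k/q_k = 44499/2326
k=9  a_k=1  p_k/q_k = 74554/3897
k=10  a_k=1  p_k/q_k = 119053/6223
k=11  a_k=7  p_k/q_k = 907925/47458
(x₁, y₁) = (907925, 47458);  907925² − 366·47458² = 1 ✓
n=2: (907925,47458)∘(907925,47458) = (907925·907925+366·47458·47458, 907925·47458+47458·907925) = (1648655611249,86176609300)
n=3: (1648655611249,86176609300)∘(907925,47458) = (907925·1648655611249+366·47458·86176609300, 907925·86176609300+47458·1648655611249) = (2993711291685588725,156483795997357542)
n=4: (2993711291685588725,156483795997357542)∘(907925,47458) = (907925·2993711291685588725+366·47458·156483795997357542, 907925·156483795997357542+47458·2993711291685588725) = (5436130649005627630680001,284151100961715516031400)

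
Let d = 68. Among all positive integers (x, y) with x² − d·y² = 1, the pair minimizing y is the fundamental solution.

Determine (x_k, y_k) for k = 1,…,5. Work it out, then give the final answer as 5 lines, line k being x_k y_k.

33 4
2177 264
143649 17420
9478657 1149456
625447713 75846676

[8; 4,16] for √68; ℓ=2 ⇒ convergent index 1
i=0: a=8 ⇒ p=8, q=1
i=1: a=4 ⇒ p=33, q=4
→ (33, 4).  Check: 33²=1089, 68·4²=1088, difference 1.
n=2: (33,4)∘(33,4) = (33·33+68·4·4, 33·4+4·33) = (2177,264)
n=3: (2177,264)∘(33,4) = (33·2177+68·4·264, 33·264+4·2177) = (143649,17420)
n=4: (143649,17420)∘(33,4) = (33·143649+68·4·17420, 33·17420+4·143649) = (9478657,1149456)
n=5: (9478657,1149456)∘(33,4) = (33·9478657+68·4·1149456, 33·1149456+4·9478657) = (625447713,75846676)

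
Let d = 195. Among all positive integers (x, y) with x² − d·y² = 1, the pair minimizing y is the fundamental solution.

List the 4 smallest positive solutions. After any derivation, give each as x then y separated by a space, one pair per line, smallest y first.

[13; 1,26] for √195; ℓ=2 ⇒ convergent index 1
step 0: (13, 1)  from 13·(1,0) + (0,1)
step 1: (14, 1)  from 1·(13,1) + (1,0)
→ (14, 1).  Check: 14²=196, 195·1²=195, difference 1.
n=2: (14,1)∘(14,1) = (14·14+195·1·1, 14·1+1·14) = (391,28)
n=3: (391,28)∘(14,1) = (14·391+195·1·28, 14·28+1·391) = (10934,783)
n=4: (10934,783)∘(14,1) = (14·10934+195·1·783, 14·783+1·10934) = (305761,21896)

14 1
391 28
10934 783
305761 21896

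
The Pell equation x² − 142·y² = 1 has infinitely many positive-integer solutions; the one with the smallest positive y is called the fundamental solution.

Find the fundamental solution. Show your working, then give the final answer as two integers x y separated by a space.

143 12

√142 → a₀=11, period (1,10,1,22); ℓ=4 even so k=3
step 0: (11, 1)  from 11·(1,0) + (0,1)
…
step 2: (131, 11)  from 10·(12,1) + (11,1)
step 3: (143, 12)  from 1·(131,11) + (12,1)
(x₁, y₁) = (143, 12);  143² − 142·12² = 1 ✓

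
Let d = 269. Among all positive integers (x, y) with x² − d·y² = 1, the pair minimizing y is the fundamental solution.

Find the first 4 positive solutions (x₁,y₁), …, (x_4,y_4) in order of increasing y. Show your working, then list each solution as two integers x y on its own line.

d=269: √d = [16; 2,2,32] (ℓ=3, odd), read p_5/q_5
i=0: a=16 ⇒ p=16, q=1
i=1: a=2 ⇒ p=33, q=2
i=2: a=2 ⇒ p=82, q=5
i=3: a=32 ⇒ p=2657, q=162
i=4: a=2 ⇒ p=5396, q=329
i=5: a=2 ⇒ p=13449, q=820
(x₁, y₁) = (13449, 820);  13449² − 269·820² = 1 ✓
n=2: (13449,820)∘(13449,820) = (13449·13449+269·820·820, 13449·820+820·13449) = (361751201,22056360)
n=3: (361751201,22056360)∘(13449,820) = (13449·361751201+269·820·22056360, 13449·22056360+820·361751201) = (9730383791049,593271970460)
n=4: (9730383791049,593271970460)∘(13449,820) = (13449·9730383791049+269·820·593271970460, 13449·593271970460+820·9730383791049) = (261727862849884801,15957829439376720)

13449 820
361751201 22056360
9730383791049 593271970460
261727862849884801 15957829439376720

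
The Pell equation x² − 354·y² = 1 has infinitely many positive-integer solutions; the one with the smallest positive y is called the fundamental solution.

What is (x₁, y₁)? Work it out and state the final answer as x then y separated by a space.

[18; 1,4,2,2,18,2,2,4,1,36] for √354; ℓ=10 ⇒ convergent index 9
step 0: (18, 1)  from 18·(1,0) + (0,1)
step 1: (19, 1)  from 1·(18,1) + (1,0)
step 2: (94, 5)  from 4·(19,1) + (18,1)
step 3: (207, 11)  from 2·(94,5) + (19,1)
step 4: (508, 27)  from 2·(207,11) + (94,5)
step 5: (9351, 497)  from 18·(508,27) + (207,11)
step 6: (19210, 1021)  from 2·(9351,497) + (508,27)
step 7: (47771, 2539)  from 2·(19210,1021) + (9351,497)
step 8: (210294, 11177)  from 4·(47771,2539) + (19210,1021)
step 9: (258065, 13716)  from 1·(210294,11177) + (47771,2539)
→ (258065, 13716).  Check: 258065²=66597544225, 354·13716²=66597544224, difference 1.

258065 13716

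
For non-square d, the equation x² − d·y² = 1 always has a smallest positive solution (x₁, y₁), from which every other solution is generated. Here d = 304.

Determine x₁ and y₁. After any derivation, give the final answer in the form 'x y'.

57799 3315

[17; 2,3,2,1,1,1,1,1,2,3,2,34] for √304; ℓ=12 ⇒ convergent index 11
a_0=17:  p_0=17·1+0=17,  q_0=17·0+1=1
…
a_2=3:  p_2=3·35+17=122,  q_2=3·2+1=7
…
a_4=1:  p_4=1·279+122=401,  q_4=1·16+7=23
a_5=1:  p_5=1·401+279=680,  q_5=1·23+16=39
…
a_7=1:  p_7=1·1081+680=1761,  q_7=1·62+39=101
a_8=1:  p_8=1·1761+1081=2842,  q_8=1·101+62=163
a_9=2:  p_9=2·2842+1761=7445,  q_9=2·163+101=427
a_10=3:  p_10=3·7445+2842=25177,  q_10=3·427+163=1444
a_11=2:  p_11=2·25177+7445=57799,  q_11=2·1444+427=3315
(x₁, y₁) = (57799, 3315);  57799² − 304·3315² = 1 ✓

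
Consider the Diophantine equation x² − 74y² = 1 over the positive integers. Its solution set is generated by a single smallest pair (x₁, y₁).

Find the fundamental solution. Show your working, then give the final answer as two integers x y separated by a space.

√74 = [8; 1,1,1,1,16, …], period ℓ=5 (odd) → k=9
k=0  a_k=8  p_k/q_k = 8/1
k=1  a_k=1  p_k/q_k = 9/1
k=2  a_k=1  p_k/q_k = 17/2
…
k=4  a_k=1  p_k/q_k = 43/5
k=5  a_k=16  p_k/q_k = 714/83
k=6  a_k=1  p_k/q_k = 757/88
…
k=8  a_k=1  p_k/q_k = 2228/259
k=9  a_k=1  p_k/q_k = 3699/430
→ (3699, 430).  Check: 3699²=13682601, 74·430²=13682600, difference 1.

3699 430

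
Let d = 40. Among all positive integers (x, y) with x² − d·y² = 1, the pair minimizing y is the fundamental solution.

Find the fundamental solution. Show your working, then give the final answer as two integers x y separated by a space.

19 3

√40 → a₀=6, period (3,12); ℓ=2 even so k=1
step 0: (6, 1)  from 6·(1,0) + (0,1)
step 1: (19, 3)  from 3·(6,1) + (1,0)
fundamental: x₁=19, y₁=3  (since 361 − 40·9 = 1)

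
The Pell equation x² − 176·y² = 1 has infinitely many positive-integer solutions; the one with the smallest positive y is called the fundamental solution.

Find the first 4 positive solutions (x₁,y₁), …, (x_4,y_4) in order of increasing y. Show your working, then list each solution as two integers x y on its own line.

[13; 3,1,3,26] for √176; ℓ=4 ⇒ convergent index 3
i=0: a=13 ⇒ p=13, q=1
…
i=2: a=1 ⇒ p=53, q=4
i=3: a=3 ⇒ p=199, q=15
(x₁, y₁) = (199, 15);  199² − 176·15² = 1 ✓
(x_2, y_2) = (199·199 + 176·15·15, 199·15 + 15·199) = (79201, 5970)
(x_3, y_3) = (199·79201 + 176·15·5970, 199·5970 + 15·79201) = (31521799, 2376045)
(x_4, y_4) = (199·31521799 + 176·15·2376045, 199·2376045 + 15·31521799) = (12545596801, 945659940)

199 15
79201 5970
31521799 2376045
12545596801 945659940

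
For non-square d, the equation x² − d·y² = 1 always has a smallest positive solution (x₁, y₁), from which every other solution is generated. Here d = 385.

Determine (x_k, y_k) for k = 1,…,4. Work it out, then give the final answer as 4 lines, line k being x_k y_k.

95831 4884
18367161121 936077208
3520286834677271 179410429834812
674705215289547953281 34386161802063660336

d=385: √d = [19; 1,1,1,1,1,…,1,1,38] (ℓ=16, even), read p_15/q_15
i=0: a=19 ⇒ p=19, q=1
i=1: a=1 ⇒ p=20, q=1
…
i=3: a=1 ⇒ p=59, q=3
i=4: a=1 ⇒ p=98, q=5
…
i=9: a=1 ⇒ p=2747, q=140
i=10: a=3 ⇒ p=10262, q=523
…
i=12: a=1 ⇒ p=23271, q=1186
i=13: a=1 ⇒ p=36280, q=1849
i=14: a=1 ⇒ p=59551, q=3035
i=15: a=1 ⇒ p=95831, q=4884
fundamental: x₁=95831, y₁=4884  (since 9183580561 − 385·23853456 = 1)
k=2:  x_2 = 95831·95831+385·4884·4884 = 18367161121,  y_2 = 95831·4884+4884·95831 = 936077208
k=3:  x_3 = 95831·18367161121+385·4884·936077208 = 3520286834677271,  y_3 = 95831·936077208+4884·18367161121 = 179410429834812
k=4:  x_4 = 95831·3520286834677271+385·4884·179410429834812 = 674705215289547953281,  y_4 = 95831·179410429834812+4884·3520286834677271 = 34386161802063660336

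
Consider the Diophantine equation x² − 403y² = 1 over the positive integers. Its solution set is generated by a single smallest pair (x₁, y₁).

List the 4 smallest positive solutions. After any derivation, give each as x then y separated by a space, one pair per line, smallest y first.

d=403: √d = [20; 13,2,1,3,1,3,1,2,13,40] (ℓ=10, even), read p_9/q_9
step 0: (20, 1)  from 20·(1,0) + (0,1)
step 1: (261, 13)  from 13·(20,1) + (1,0)
step 2: (542, 27)  from 2·(261,13) + (20,1)
…
step 4: (2951, 147)  from 3·(803,40) + (542,27)
step 5: (3754, 187)  from 1·(2951,147) + (803,40)
…
step 7: (17967, 895)  from 1·(14213,708) + (3754,187)
step 8: (50147, 2498)  from 2·(17967,895) + (14213,708)
step 9: (669878, 33369)  from 13·(50147,2498) + (17967,895)
→ (669878, 33369).  Check: 669878²=448736534884, 403·33369²=448736534883, difference 1.
(x_2, y_2) = (669878·669878 + 403·33369·33369, 669878·33369 + 33369·669878) = (897473069767, 44706317964)
(x_3, y_3) = (669878·897473069767 + 403·33369·44706317964, 669878·44706317964 + 33369·897473069767) = (1202394930058086974, 59895557730143415)
(x_4, y_4) = (669878·1202394930058086974 + 403·33369·59895557730143415, 669878·59895557730143415 + 33369·1202394930058086974) = (1610915821914004898868577, 80245432842261314788776)

669878 33369
897473069767 44706317964
1202394930058086974 59895557730143415
1610915821914004898868577 80245432842261314788776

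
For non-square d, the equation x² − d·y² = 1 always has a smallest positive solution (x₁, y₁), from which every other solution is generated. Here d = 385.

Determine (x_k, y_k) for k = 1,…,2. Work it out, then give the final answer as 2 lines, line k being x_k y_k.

d=385: √d = [19; 1,1,1,1,1,…,1,1,38] (ℓ=16, even), read p_15/q_15
k=0  a_k=19  p_k/q_k = 19/1
k=1  a_k=1  p_k/q_k = 20/1
…
k=3  a_k=1  p_k/q_k = 59/3
…
k=5  a_k=1  p_k/q_k = 157/8
…
k=8  a_k=2  p_k/q_k = 2021/103
…
k=11  a_k=1  p_k/q_k = 13009/663
…
k=14  a_k=1  p_k/q_k = 59551/3035
k=15  a_k=1  p_k/q_k = 95831/4884
(x₁, y₁) = (95831, 4884);  95831² − 385·4884² = 1 ✓
(x_2, y_2) = (95831·95831 + 385·4884·4884, 95831·4884 + 4884·95831) = (18367161121, 936077208)

95831 4884
18367161121 936077208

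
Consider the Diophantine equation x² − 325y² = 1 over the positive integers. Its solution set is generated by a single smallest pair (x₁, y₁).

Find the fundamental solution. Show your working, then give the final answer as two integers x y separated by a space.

649 36

√325 → a₀=18, period (36); ℓ=1 odd so k=1
i=0: a=18 ⇒ p=18, q=1
i=1: a=36 ⇒ p=649, q=36
(x₁, y₁) = (649, 36);  649² − 325·36² = 1 ✓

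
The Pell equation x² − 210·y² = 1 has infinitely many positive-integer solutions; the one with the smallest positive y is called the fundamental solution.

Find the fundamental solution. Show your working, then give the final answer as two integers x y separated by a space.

√210 → a₀=14, period (2,28); ℓ=2 even so k=1
a_0=14:  p_0=14·1+0=14,  q_0=14·0+1=1
a_1=2:  p_1=2·14+1=29,  q_1=2·1+0=2
(x₁, y₁) = (29, 2);  29² − 210·2² = 1 ✓

29 2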